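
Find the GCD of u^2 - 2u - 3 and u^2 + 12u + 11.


Factor each:
  u^2 - 2u - 3 = (u + 1)(u - 3)
  u^2 + 12u + 11 = (u + 1)(u + 11)
Common monic factor: u + 1


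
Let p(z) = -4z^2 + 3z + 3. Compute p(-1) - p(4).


p(-1) = -4
p(4) = -49
p(-1) - p(4) = -4 + 49 = 45


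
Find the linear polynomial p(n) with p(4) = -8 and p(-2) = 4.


p(n) = mn + b. Using p(4)=-8, p(-2)=4:
m = (-8 - 4)/(4 + 2) = -12/6 = -2
b = -8 - m*(4) = -8 + 8 = 0
p(n) = -2n


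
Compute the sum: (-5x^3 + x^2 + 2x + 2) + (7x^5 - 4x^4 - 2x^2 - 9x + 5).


Align terms by degree and add:
  -5x^3 + x^2 + 2x + 2
+ 7x^5 - 4x^4 - 2x^2 - 9x + 5
= 7x^5 - 4x^4 - 5x^3 - x^2 - 7x + 7


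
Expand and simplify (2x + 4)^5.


Expand (2x + 4)^5 by repeated multiplication:
  (2x + 4)^2 = 4x^2 + 16x + 16
  (2x + 4)^3 = 8x^3 + 48x^2 + 96x + 64
  (2x + 4)^4 = 16x^4 + 128x^3 + 384x^2 + 512x + 256
= 32x^5 + 320x^4 + 1280x^3 + 2560x^2 + 2560x + 1024


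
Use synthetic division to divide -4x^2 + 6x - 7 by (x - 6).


Synthetic division with c = 6. Coefficients: -4, 6, -7
Bring down -4.
  -4 * 6 = -24; -24 + 6 = -18
  -18 * 6 = -108; -108 - 7 = -115
Quotient: -4x - 18, Remainder: -115


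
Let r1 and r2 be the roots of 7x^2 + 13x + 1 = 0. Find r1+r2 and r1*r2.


For ax^2+bx+c=0: sum = -b/a, product = c/a.
a=7, b=13, c=1
Sum = -(13)/7 = -13/7
Product = (1)/7 = 1/7


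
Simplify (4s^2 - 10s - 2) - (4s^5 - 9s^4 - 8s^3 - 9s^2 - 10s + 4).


Distribute the minus sign:
  (4s^2 - 10s - 2)
- (4s^5 - 9s^4 - 8s^3 - 9s^2 - 10s + 4)
Negate second polynomial: -4s^5 + 9s^4 + 8s^3 + 9s^2 + 10s - 4
Add: -4s^5 + 9s^4 + 8s^3 + 13s^2 - 6


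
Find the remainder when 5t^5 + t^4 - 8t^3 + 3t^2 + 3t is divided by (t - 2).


By the Remainder Theorem, the remainder equals p(2):
  5*(2)^5 = 160
  1*(2)^4 = 16
  -8*(2)^3 = -64
  3*(2)^2 = 12
  3*(2)^1 = 6
  constant: 0
Sum: 160 + 16 - 64 + 12 + 6 + 0 = 130


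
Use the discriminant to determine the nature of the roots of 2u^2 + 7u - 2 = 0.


D = b^2 - 4ac = (7)^2 - 4(2)(-2) = 49 + 16 = 65
Since D > 0: two distinct irrational roots


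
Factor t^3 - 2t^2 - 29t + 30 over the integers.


Try integer roots (divisors of 30). t=6: p(6)=0.
Divide out (t - 6): quotient is t^2 + 4t - 5.
Factor the quadratic: (t + 5)(t - 1)
Result: (t - 6)(t + 5)(t - 1)


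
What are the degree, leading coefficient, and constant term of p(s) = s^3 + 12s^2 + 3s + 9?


Highest power of s is 3, with coefficient 1. Constant term is 9.
Degree = 3, leading coefficient = 1, constant term = 9


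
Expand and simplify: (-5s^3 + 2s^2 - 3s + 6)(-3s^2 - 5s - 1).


Distribute each term of the first polynomial:
  (-5s^3)(-3s^2 - 5s - 1) = 15s^5 + 25s^4 + 5s^3
  (2s^2)(-3s^2 - 5s - 1) = -6s^4 - 10s^3 - 2s^2
  (-3s)(-3s^2 - 5s - 1) = 9s^3 + 15s^2 + 3s
  (6)(-3s^2 - 5s - 1) = -18s^2 - 30s - 6
Sum: 15s^5 + 19s^4 + 4s^3 - 5s^2 - 27s - 6


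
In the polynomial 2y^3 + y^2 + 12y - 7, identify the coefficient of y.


Read off the coefficient of y: 12


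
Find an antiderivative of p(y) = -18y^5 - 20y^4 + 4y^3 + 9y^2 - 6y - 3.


Reverse power rule on each term:
  ∫ -18y^5 dy = -3y^6
  ∫ -20y^4 dy = -4y^5
  ∫ 4y^3 dy = y^4
  ∫ 9y^2 dy = 3y^3
  ∫ -6y dy = -3y^2
  ∫ -3 dy = -3y
F(y) = -3y^6 - 4y^5 + y^4 + 3y^3 - 3y^2 - 3y + C


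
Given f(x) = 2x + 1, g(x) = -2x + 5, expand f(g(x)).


Substitute g(x) into f:
f(g(x)) = 2*(-2x + 5) + 1
Expand and combine: -4x + 11


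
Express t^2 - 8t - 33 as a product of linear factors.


Roots satisfy r1 + r2 = -b/a = 8 and r1*r2 = c/a = -33.
So r1 = 11, r2 = -3.
t^2 - 8t - 33 = (t - r1)(t - r2) = (t - 11)(t + 3)


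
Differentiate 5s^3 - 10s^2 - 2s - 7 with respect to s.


Apply the power rule term by term:
  d/ds(5s^3) = 15s^2
  d/ds(-10s^2) = -20s
  d/ds(-2s) = -2
  d/ds(-7) = 0
p'(s) = 15s^2 - 20s - 2


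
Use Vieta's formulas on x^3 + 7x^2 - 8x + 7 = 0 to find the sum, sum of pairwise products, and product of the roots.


Monic cubic x^3+bx^2+cx+d=0: sum=-b, pairwise sum=c, product=-d.
b=7, c=-8, d=7
r1+r2+r3 = -7
r1r2+r1r3+r2r3 = -8
r1r2r3 = -7


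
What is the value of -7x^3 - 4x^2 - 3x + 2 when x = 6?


Using direct substitution:
  -7 * (6)^3 = -1512
  -4 * (6)^2 = -144
  -3 * (6)^1 = -18
  constant: 2
Sum = -1512 - 144 - 18 + 2 = -1672


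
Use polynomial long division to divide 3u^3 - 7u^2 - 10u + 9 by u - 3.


(3u^3 - 7u^2 - 10u + 9) / (u - 3)
Step 1: 3u^2 * (u - 3) = 3u^3 - 9u^2; subtract.
Step 2: 2u * (u - 3) = 2u^2 - 6u; subtract.
Step 3: -4 * (u - 3) = -4u + 12; subtract.
Quotient: 3u^2 + 2u - 4, Remainder: -3


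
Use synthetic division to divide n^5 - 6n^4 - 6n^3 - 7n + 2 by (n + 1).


Synthetic division with c = -1. Coefficients: 1, -6, -6, 0, -7, 2
Bring down 1.
  1 * -1 = -1; -1 - 6 = -7
  -7 * -1 = 7; 7 - 6 = 1
  1 * -1 = -1; -1 + 0 = -1
  -1 * -1 = 1; 1 - 7 = -6
  -6 * -1 = 6; 6 + 2 = 8
Quotient: n^4 - 7n^3 + n^2 - n - 6, Remainder: 8


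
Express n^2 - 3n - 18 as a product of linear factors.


Roots satisfy r1 + r2 = -b/a = 3 and r1*r2 = c/a = -18.
So r1 = -3, r2 = 6.
n^2 - 3n - 18 = (n - r1)(n - r2) = (n + 3)(n - 6)


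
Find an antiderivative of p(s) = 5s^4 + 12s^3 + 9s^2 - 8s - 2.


Reverse power rule on each term:
  ∫ 5s^4 ds = s^5
  ∫ 12s^3 ds = 3s^4
  ∫ 9s^2 ds = 3s^3
  ∫ -8s ds = -4s^2
  ∫ -2 ds = -2s
F(s) = s^5 + 3s^4 + 3s^3 - 4s^2 - 2s + C


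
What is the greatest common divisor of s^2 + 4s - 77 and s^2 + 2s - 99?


Factor each:
  s^2 + 4s - 77 = (s + 11)(s - 7)
  s^2 + 2s - 99 = (s + 11)(s - 9)
Common monic factor: s + 11


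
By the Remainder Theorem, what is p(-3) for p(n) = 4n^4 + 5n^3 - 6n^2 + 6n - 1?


By the Remainder Theorem, the remainder equals p(-3):
  4*(-3)^4 = 324
  5*(-3)^3 = -135
  -6*(-3)^2 = -54
  6*(-3)^1 = -18
  constant: -1
Sum: 324 - 135 - 54 - 18 - 1 = 116


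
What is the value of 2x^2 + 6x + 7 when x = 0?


Using direct substitution:
  2 * (0)^2 = 0
  6 * (0)^1 = 0
  constant: 7
Sum = 0 + 0 + 7 = 7


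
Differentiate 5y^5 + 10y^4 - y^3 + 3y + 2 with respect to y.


Apply the power rule term by term:
  d/dy(5y^5) = 25y^4
  d/dy(10y^4) = 40y^3
  d/dy(-y^3) = -3y^2
  d/dy(3y) = 3
  d/dy(2) = 0
p'(y) = 25y^4 + 40y^3 - 3y^2 + 3


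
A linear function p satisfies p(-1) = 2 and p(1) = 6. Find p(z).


p(z) = mz + b. Using p(-1)=2, p(1)=6:
m = (2 - 6)/(-1 - 1) = -4/-2 = 2
b = 2 - m*(-1) = 2 + 2 = 4
p(z) = 2z + 4


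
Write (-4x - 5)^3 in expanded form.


Expand (-4x - 5)^3 by repeated multiplication:
  (-4x - 5)^2 = 16x^2 + 40x + 25
= -64x^3 - 240x^2 - 300x - 125


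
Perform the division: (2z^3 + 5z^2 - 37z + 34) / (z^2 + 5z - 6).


(2z^3 + 5z^2 - 37z + 34) / (z^2 + 5z - 6)
Step 1: 2z * (z^2 + 5z - 6) = 2z^3 + 10z^2 - 12z; subtract.
Step 2: -5 * (z^2 + 5z - 6) = -5z^2 - 25z + 30; subtract.
Quotient: 2z - 5, Remainder: 4


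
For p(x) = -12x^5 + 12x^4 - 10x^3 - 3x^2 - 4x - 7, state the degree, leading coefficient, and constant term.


Highest power of x is 5, with coefficient -12. Constant term is -7.
Degree = 5, leading coefficient = -12, constant term = -7


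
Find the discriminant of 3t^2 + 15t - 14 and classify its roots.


D = b^2 - 4ac = (15)^2 - 4(3)(-14) = 225 + 168 = 393
Since D > 0: two distinct irrational roots


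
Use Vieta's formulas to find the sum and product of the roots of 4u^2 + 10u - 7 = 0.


For au^2+bu+c=0: sum = -b/a, product = c/a.
a=4, b=10, c=-7
Sum = -(10)/4 = -5/2
Product = (-7)/4 = -7/4


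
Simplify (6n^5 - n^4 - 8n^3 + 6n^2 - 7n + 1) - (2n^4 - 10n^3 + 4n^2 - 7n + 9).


Distribute the minus sign:
  (6n^5 - n^4 - 8n^3 + 6n^2 - 7n + 1)
- (2n^4 - 10n^3 + 4n^2 - 7n + 9)
Negate second polynomial: -2n^4 + 10n^3 - 4n^2 + 7n - 9
Add: 6n^5 - 3n^4 + 2n^3 + 2n^2 - 8


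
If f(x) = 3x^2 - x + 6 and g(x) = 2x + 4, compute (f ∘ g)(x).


Substitute g(x) into f:
f(g(x)) = 3*(2x + 4)^2 + (-1)*(2x + 4) + 6
(2x + 4)^2 = 4x^2 + 16x + 16
Expand and combine: 12x^2 + 46x + 50


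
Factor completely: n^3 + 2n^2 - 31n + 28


Try integer roots (divisors of 28). n=-7: p(-7)=0.
Divide out (n + 7): quotient is n^2 - 5n + 4.
Factor the quadratic: (n - 4)(n - 1)
Result: (n + 7)(n - 4)(n - 1)


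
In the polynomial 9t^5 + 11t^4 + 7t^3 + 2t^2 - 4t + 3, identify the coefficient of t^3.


Read off the coefficient of t^3: 7


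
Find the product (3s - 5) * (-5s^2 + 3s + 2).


Distribute each term of the first polynomial:
  (3s)(-5s^2 + 3s + 2) = -15s^3 + 9s^2 + 6s
  (-5)(-5s^2 + 3s + 2) = 25s^2 - 15s - 10
Sum: -15s^3 + 34s^2 - 9s - 10


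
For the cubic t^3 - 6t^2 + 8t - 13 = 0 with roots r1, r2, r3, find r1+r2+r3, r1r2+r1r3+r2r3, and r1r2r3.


Monic cubic t^3+bt^2+ct+d=0: sum=-b, pairwise sum=c, product=-d.
b=-6, c=8, d=-13
r1+r2+r3 = 6
r1r2+r1r3+r2r3 = 8
r1r2r3 = 13


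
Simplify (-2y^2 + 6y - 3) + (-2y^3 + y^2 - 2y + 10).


Align terms by degree and add:
  -2y^2 + 6y - 3
  -2y^3 + y^2 - 2y + 10
= -2y^3 - y^2 + 4y + 7


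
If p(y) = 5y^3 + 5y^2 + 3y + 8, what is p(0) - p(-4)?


p(0) = 8
p(-4) = -244
p(0) - p(-4) = 8 + 244 = 252


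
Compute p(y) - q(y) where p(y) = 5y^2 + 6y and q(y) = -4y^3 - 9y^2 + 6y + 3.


Distribute the minus sign:
  (5y^2 + 6y)
- (-4y^3 - 9y^2 + 6y + 3)
Negate second polynomial: 4y^3 + 9y^2 - 6y - 3
Add: 4y^3 + 14y^2 - 3


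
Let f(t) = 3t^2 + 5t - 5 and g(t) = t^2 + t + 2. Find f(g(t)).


Substitute g(t) into f:
f(g(t)) = 3*(t^2 + t + 2)^2 + 5*(t^2 + t + 2) + (-5)
(t^2 + t + 2)^2 = t^4 + 2t^3 + 5t^2 + 4t + 4
Expand and combine: 3t^4 + 6t^3 + 20t^2 + 17t + 17


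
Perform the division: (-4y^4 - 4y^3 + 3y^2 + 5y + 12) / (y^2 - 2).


(-4y^4 - 4y^3 + 3y^2 + 5y + 12) / (y^2 - 2)
Step 1: -4y^2 * (y^2 - 2) = -4y^4 + 8y^2; subtract.
Step 2: -4y * (y^2 - 2) = -4y^3 + 8y; subtract.
Step 3: -5 * (y^2 - 2) = -5y^2 + 10; subtract.
Quotient: -4y^2 - 4y - 5, Remainder: -3y + 2


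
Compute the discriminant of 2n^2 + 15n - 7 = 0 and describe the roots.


D = b^2 - 4ac = (15)^2 - 4(2)(-7) = 225 + 56 = 281
Since D > 0: two distinct irrational roots


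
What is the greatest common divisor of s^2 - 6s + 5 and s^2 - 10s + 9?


Factor each:
  s^2 - 6s + 5 = (s - 1)(s - 5)
  s^2 - 10s + 9 = (s - 1)(s - 9)
Common monic factor: s - 1


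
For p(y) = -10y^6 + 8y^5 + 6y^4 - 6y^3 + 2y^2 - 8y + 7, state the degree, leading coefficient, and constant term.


Highest power of y is 6, with coefficient -10. Constant term is 7.
Degree = 6, leading coefficient = -10, constant term = 7


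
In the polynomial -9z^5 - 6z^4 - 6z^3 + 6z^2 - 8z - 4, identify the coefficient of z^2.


Read off the coefficient of z^2: 6


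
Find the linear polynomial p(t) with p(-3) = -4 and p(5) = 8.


p(t) = mt + b. Using p(-3)=-4, p(5)=8:
m = (-4 - 8)/(-3 - 5) = -12/-8 = 3/2
b = -4 - m*(-3) = -4 + 9/2 = 1/2
p(t) = (3/2)t + (1/2)


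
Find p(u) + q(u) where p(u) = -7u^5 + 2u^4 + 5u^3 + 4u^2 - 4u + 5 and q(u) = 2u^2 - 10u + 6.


Align terms by degree and add:
  -7u^5 + 2u^4 + 5u^3 + 4u^2 - 4u + 5
+ 2u^2 - 10u + 6
= -7u^5 + 2u^4 + 5u^3 + 6u^2 - 14u + 11


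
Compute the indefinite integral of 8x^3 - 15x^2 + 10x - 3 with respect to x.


Reverse power rule on each term:
  ∫ 8x^3 dx = 2x^4
  ∫ -15x^2 dx = -5x^3
  ∫ 10x dx = 5x^2
  ∫ -3 dx = -3x
F(x) = 2x^4 - 5x^3 + 5x^2 - 3x + C


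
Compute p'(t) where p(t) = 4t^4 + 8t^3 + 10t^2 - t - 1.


Apply the power rule term by term:
  d/dt(4t^4) = 16t^3
  d/dt(8t^3) = 24t^2
  d/dt(10t^2) = 20t
  d/dt(-t) = -1
  d/dt(-1) = 0
p'(t) = 16t^3 + 24t^2 + 20t - 1


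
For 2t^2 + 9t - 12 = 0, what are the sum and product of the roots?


For at^2+bt+c=0: sum = -b/a, product = c/a.
a=2, b=9, c=-12
Sum = -(9)/2 = -9/2
Product = (-12)/2 = -6


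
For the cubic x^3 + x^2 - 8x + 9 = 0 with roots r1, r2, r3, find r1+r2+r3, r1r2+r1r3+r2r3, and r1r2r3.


Monic cubic x^3+bx^2+cx+d=0: sum=-b, pairwise sum=c, product=-d.
b=1, c=-8, d=9
r1+r2+r3 = -1
r1r2+r1r3+r2r3 = -8
r1r2r3 = -9


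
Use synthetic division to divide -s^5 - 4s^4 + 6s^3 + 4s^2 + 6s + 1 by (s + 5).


Synthetic division with c = -5. Coefficients: -1, -4, 6, 4, 6, 1
Bring down -1.
  -1 * -5 = 5; 5 - 4 = 1
  1 * -5 = -5; -5 + 6 = 1
  1 * -5 = -5; -5 + 4 = -1
  -1 * -5 = 5; 5 + 6 = 11
  11 * -5 = -55; -55 + 1 = -54
Quotient: -s^4 + s^3 + s^2 - s + 11, Remainder: -54


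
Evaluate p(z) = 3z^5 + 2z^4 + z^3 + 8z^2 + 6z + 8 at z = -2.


Using direct substitution:
  3 * (-2)^5 = -96
  2 * (-2)^4 = 32
  1 * (-2)^3 = -8
  8 * (-2)^2 = 32
  6 * (-2)^1 = -12
  constant: 8
Sum = -96 + 32 - 8 + 32 - 12 + 8 = -44


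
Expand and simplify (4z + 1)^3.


Expand (4z + 1)^3 by repeated multiplication:
  (4z + 1)^2 = 16z^2 + 8z + 1
= 64z^3 + 48z^2 + 12z + 1


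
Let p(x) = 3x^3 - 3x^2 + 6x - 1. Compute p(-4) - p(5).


p(-4) = -265
p(5) = 329
p(-4) - p(5) = -265 - 329 = -594


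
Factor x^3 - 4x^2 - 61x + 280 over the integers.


Try integer roots (divisors of 280). x=-8: p(-8)=0.
Divide out (x + 8): quotient is x^2 - 12x + 35.
Factor the quadratic: (x - 7)(x - 5)
Result: (x + 8)(x - 7)(x - 5)


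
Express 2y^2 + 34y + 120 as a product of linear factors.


Roots satisfy r1 + r2 = -b/a = -17 and r1*r2 = c/a = 60.
So r1 = -5, r2 = -12.
2y^2 + 34y + 120 = 2(y - r1)(y - r2) = 2(y + 5)(y + 12)


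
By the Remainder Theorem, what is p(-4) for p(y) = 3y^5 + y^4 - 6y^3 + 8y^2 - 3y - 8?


By the Remainder Theorem, the remainder equals p(-4):
  3*(-4)^5 = -3072
  1*(-4)^4 = 256
  -6*(-4)^3 = 384
  8*(-4)^2 = 128
  -3*(-4)^1 = 12
  constant: -8
Sum: -3072 + 256 + 384 + 128 + 12 - 8 = -2300


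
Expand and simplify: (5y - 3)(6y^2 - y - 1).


Distribute each term of the first polynomial:
  (5y)(6y^2 - y - 1) = 30y^3 - 5y^2 - 5y
  (-3)(6y^2 - y - 1) = -18y^2 + 3y + 3
Sum: 30y^3 - 23y^2 - 2y + 3


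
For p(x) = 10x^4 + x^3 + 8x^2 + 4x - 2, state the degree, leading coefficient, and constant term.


Highest power of x is 4, with coefficient 10. Constant term is -2.
Degree = 4, leading coefficient = 10, constant term = -2


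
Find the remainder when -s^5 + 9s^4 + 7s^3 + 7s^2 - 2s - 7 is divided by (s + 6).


By the Remainder Theorem, the remainder equals p(-6):
  -1*(-6)^5 = 7776
  9*(-6)^4 = 11664
  7*(-6)^3 = -1512
  7*(-6)^2 = 252
  -2*(-6)^1 = 12
  constant: -7
Sum: 7776 + 11664 - 1512 + 252 + 12 - 7 = 18185


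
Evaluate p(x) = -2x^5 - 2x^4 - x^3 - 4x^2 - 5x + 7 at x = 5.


Using direct substitution:
  -2 * (5)^5 = -6250
  -2 * (5)^4 = -1250
  -1 * (5)^3 = -125
  -4 * (5)^2 = -100
  -5 * (5)^1 = -25
  constant: 7
Sum = -6250 - 1250 - 125 - 100 - 25 + 7 = -7743


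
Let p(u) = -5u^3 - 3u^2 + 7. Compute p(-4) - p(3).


p(-4) = 279
p(3) = -155
p(-4) - p(3) = 279 + 155 = 434


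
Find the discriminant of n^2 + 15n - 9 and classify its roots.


D = b^2 - 4ac = (15)^2 - 4(1)(-9) = 225 + 36 = 261
Since D > 0: two distinct irrational roots


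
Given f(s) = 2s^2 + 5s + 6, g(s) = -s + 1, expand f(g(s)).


Substitute g(s) into f:
f(g(s)) = 2*(-s + 1)^2 + 5*(-s + 1) + 6
(-s + 1)^2 = s^2 - 2s + 1
Expand and combine: 2s^2 - 9s + 13


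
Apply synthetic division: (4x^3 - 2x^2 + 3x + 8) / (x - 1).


Synthetic division with c = 1. Coefficients: 4, -2, 3, 8
Bring down 4.
  4 * 1 = 4; 4 - 2 = 2
  2 * 1 = 2; 2 + 3 = 5
  5 * 1 = 5; 5 + 8 = 13
Quotient: 4x^2 + 2x + 5, Remainder: 13


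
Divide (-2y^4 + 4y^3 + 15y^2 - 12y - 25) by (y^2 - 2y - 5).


(-2y^4 + 4y^3 + 15y^2 - 12y - 25) / (y^2 - 2y - 5)
Step 1: -2y^2 * (y^2 - 2y - 5) = -2y^4 + 4y^3 + 10y^2; subtract.
Step 2: 0 * (y^2 - 2y - 5) = 0; subtract.
Step 3: 5 * (y^2 - 2y - 5) = 5y^2 - 10y - 25; subtract.
Quotient: -2y^2 + 5, Remainder: -2y


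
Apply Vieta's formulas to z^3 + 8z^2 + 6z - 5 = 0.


Monic cubic z^3+bz^2+cz+d=0: sum=-b, pairwise sum=c, product=-d.
b=8, c=6, d=-5
r1+r2+r3 = -8
r1r2+r1r3+r2r3 = 6
r1r2r3 = 5


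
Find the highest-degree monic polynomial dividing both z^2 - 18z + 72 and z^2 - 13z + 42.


Factor each:
  z^2 - 18z + 72 = (z - 6)(z - 12)
  z^2 - 13z + 42 = (z - 6)(z - 7)
Common monic factor: z - 6


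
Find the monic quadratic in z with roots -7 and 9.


p(z) = (z + 7)(z - 9)
Expand: z^2 - 2z - 63


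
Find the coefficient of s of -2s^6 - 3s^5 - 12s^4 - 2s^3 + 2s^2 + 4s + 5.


Read off the coefficient of s: 4


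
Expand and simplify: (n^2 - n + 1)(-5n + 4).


Distribute each term of the first polynomial:
  (n^2)(-5n + 4) = -5n^3 + 4n^2
  (-n)(-5n + 4) = 5n^2 - 4n
  (1)(-5n + 4) = -5n + 4
Sum: -5n^3 + 9n^2 - 9n + 4


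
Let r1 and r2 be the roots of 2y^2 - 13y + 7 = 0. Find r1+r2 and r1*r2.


For ay^2+by+c=0: sum = -b/a, product = c/a.
a=2, b=-13, c=7
Sum = -(-13)/2 = 13/2
Product = (7)/2 = 7/2


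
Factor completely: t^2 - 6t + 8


Roots satisfy r1 + r2 = -b/a = 6 and r1*r2 = c/a = 8.
So r1 = 4, r2 = 2.
t^2 - 6t + 8 = (t - r1)(t - r2) = (t - 4)(t - 2)


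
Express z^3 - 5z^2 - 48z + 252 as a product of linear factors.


Try integer roots (divisors of 252). z=6: p(6)=0.
Divide out (z - 6): quotient is z^2 + z - 42.
Factor the quadratic: (z + 7)(z - 6)
Result: (z - 6)(z + 7)(z - 6)


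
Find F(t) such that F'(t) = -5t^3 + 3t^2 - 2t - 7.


Reverse power rule on each term:
  ∫ -5t^3 dt = -(5/4)t^4
  ∫ 3t^2 dt = t^3
  ∫ -2t dt = -t^2
  ∫ -7 dt = -7t
F(t) = -(5/4)t^4 + t^3 - t^2 - 7t + C


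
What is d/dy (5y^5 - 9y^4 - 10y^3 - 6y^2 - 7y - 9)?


Apply the power rule term by term:
  d/dy(5y^5) = 25y^4
  d/dy(-9y^4) = -36y^3
  d/dy(-10y^3) = -30y^2
  d/dy(-6y^2) = -12y
  d/dy(-7y) = -7
  d/dy(-9) = 0
p'(y) = 25y^4 - 36y^3 - 30y^2 - 12y - 7


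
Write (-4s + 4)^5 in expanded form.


Expand (-4s + 4)^5 by repeated multiplication:
  (-4s + 4)^2 = 16s^2 - 32s + 16
  (-4s + 4)^3 = -64s^3 + 192s^2 - 192s + 64
  (-4s + 4)^4 = 256s^4 - 1024s^3 + 1536s^2 - 1024s + 256
= -1024s^5 + 5120s^4 - 10240s^3 + 10240s^2 - 5120s + 1024


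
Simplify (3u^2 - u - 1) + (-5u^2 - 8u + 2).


Align terms by degree and add:
  3u^2 - u - 1
  -5u^2 - 8u + 2
= -2u^2 - 9u + 1


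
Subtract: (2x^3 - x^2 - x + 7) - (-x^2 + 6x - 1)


Distribute the minus sign:
  (2x^3 - x^2 - x + 7)
- (-x^2 + 6x - 1)
Negate second polynomial: x^2 - 6x + 1
Add: 2x^3 - 7x + 8


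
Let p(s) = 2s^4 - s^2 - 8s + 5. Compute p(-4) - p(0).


p(-4) = 533
p(0) = 5
p(-4) - p(0) = 533 - 5 = 528


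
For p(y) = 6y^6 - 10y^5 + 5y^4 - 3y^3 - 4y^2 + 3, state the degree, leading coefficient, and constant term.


Highest power of y is 6, with coefficient 6. Constant term is 3.
Degree = 6, leading coefficient = 6, constant term = 3


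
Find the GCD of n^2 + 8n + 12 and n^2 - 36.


Factor each:
  n^2 + 8n + 12 = (n + 6)(n + 2)
  n^2 - 36 = (n + 6)(n - 6)
Common monic factor: n + 6


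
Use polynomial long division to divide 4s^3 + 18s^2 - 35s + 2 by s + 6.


(4s^3 + 18s^2 - 35s + 2) / (s + 6)
Step 1: 4s^2 * (s + 6) = 4s^3 + 24s^2; subtract.
Step 2: -6s * (s + 6) = -6s^2 - 36s; subtract.
Step 3: 1 * (s + 6) = s + 6; subtract.
Quotient: 4s^2 - 6s + 1, Remainder: -4


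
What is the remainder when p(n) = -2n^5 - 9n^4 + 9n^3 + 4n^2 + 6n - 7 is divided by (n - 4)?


By the Remainder Theorem, the remainder equals p(4):
  -2*(4)^5 = -2048
  -9*(4)^4 = -2304
  9*(4)^3 = 576
  4*(4)^2 = 64
  6*(4)^1 = 24
  constant: -7
Sum: -2048 - 2304 + 576 + 64 + 24 - 7 = -3695


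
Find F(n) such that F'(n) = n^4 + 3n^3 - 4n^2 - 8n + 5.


Reverse power rule on each term:
  ∫ n^4 dn = (1/5)n^5
  ∫ 3n^3 dn = (3/4)n^4
  ∫ -4n^2 dn = -(4/3)n^3
  ∫ -8n dn = -4n^2
  ∫ 5 dn = 5n
F(n) = (1/5)n^5 + (3/4)n^4 - (4/3)n^3 - 4n^2 + 5n + C


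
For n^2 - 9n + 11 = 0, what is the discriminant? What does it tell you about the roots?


D = b^2 - 4ac = (-9)^2 - 4(1)(11) = 81 - 44 = 37
Since D > 0: two distinct irrational roots


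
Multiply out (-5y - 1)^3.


Expand (-5y - 1)^3 by repeated multiplication:
  (-5y - 1)^2 = 25y^2 + 10y + 1
= -125y^3 - 75y^2 - 15y - 1


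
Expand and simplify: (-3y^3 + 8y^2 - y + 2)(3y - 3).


Distribute each term of the first polynomial:
  (-3y^3)(3y - 3) = -9y^4 + 9y^3
  (8y^2)(3y - 3) = 24y^3 - 24y^2
  (-y)(3y - 3) = -3y^2 + 3y
  (2)(3y - 3) = 6y - 6
Sum: -9y^4 + 33y^3 - 27y^2 + 9y - 6


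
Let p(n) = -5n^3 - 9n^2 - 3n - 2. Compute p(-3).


Using direct substitution:
  -5 * (-3)^3 = 135
  -9 * (-3)^2 = -81
  -3 * (-3)^1 = 9
  constant: -2
Sum = 135 - 81 + 9 - 2 = 61


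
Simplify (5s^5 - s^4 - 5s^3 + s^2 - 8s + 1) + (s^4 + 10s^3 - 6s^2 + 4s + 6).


Align terms by degree and add:
  5s^5 - s^4 - 5s^3 + s^2 - 8s + 1
+ s^4 + 10s^3 - 6s^2 + 4s + 6
= 5s^5 + 5s^3 - 5s^2 - 4s + 7


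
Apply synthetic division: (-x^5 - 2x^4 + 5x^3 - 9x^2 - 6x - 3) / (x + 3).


Synthetic division with c = -3. Coefficients: -1, -2, 5, -9, -6, -3
Bring down -1.
  -1 * -3 = 3; 3 - 2 = 1
  1 * -3 = -3; -3 + 5 = 2
  2 * -3 = -6; -6 - 9 = -15
  -15 * -3 = 45; 45 - 6 = 39
  39 * -3 = -117; -117 - 3 = -120
Quotient: -x^4 + x^3 + 2x^2 - 15x + 39, Remainder: -120


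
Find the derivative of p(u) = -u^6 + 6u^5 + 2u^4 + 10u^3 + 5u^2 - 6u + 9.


Apply the power rule term by term:
  d/du(-u^6) = -6u^5
  d/du(6u^5) = 30u^4
  d/du(2u^4) = 8u^3
  d/du(10u^3) = 30u^2
  d/du(5u^2) = 10u
  d/du(-6u) = -6
  d/du(9) = 0
p'(u) = -6u^5 + 30u^4 + 8u^3 + 30u^2 + 10u - 6


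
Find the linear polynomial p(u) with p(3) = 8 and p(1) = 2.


p(u) = mu + b. Using p(3)=8, p(1)=2:
m = (8 - 2)/(3 - 1) = 6/2 = 3
b = 8 - m*(3) = 8 - 9 = -1
p(u) = 3u - 1


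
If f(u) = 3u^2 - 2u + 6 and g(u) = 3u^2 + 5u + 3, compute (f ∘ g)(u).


Substitute g(u) into f:
f(g(u)) = 3*(3u^2 + 5u + 3)^2 + (-2)*(3u^2 + 5u + 3) + 6
(3u^2 + 5u + 3)^2 = 9u^4 + 30u^3 + 43u^2 + 30u + 9
Expand and combine: 27u^4 + 90u^3 + 123u^2 + 80u + 27


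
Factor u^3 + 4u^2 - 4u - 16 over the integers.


Try integer roots (divisors of -16). u=-4: p(-4)=0.
Divide out (u + 4): quotient is u^2 - 4.
Factor the quadratic: (u + 2)(u - 2)
Result: (u + 4)(u + 2)(u - 2)


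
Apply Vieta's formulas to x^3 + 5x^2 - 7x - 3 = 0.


Monic cubic x^3+bx^2+cx+d=0: sum=-b, pairwise sum=c, product=-d.
b=5, c=-7, d=-3
r1+r2+r3 = -5
r1r2+r1r3+r2r3 = -7
r1r2r3 = 3


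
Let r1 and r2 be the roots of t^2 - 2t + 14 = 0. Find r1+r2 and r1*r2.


For at^2+bt+c=0: sum = -b/a, product = c/a.
a=1, b=-2, c=14
Sum = -(-2)/1 = 2
Product = (14)/1 = 14


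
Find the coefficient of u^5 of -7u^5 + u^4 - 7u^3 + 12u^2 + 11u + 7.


Read off the coefficient of u^5: -7


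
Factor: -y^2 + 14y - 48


Roots satisfy r1 + r2 = -b/a = 14 and r1*r2 = c/a = 48.
So r1 = 6, r2 = 8.
-y^2 + 14y - 48 = -(y - r1)(y - r2) = -(y - 6)(y - 8)


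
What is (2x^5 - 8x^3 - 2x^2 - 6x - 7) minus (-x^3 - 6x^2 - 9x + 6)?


Distribute the minus sign:
  (2x^5 - 8x^3 - 2x^2 - 6x - 7)
- (-x^3 - 6x^2 - 9x + 6)
Negate second polynomial: x^3 + 6x^2 + 9x - 6
Add: 2x^5 - 7x^3 + 4x^2 + 3x - 13


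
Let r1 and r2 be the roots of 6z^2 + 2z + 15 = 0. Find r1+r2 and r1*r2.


For az^2+bz+c=0: sum = -b/a, product = c/a.
a=6, b=2, c=15
Sum = -(2)/6 = -1/3
Product = (15)/6 = 5/2


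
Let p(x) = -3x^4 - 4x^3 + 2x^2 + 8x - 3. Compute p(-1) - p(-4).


p(-1) = -8
p(-4) = -515
p(-1) - p(-4) = -8 + 515 = 507


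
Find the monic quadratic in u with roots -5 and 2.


p(u) = (u + 5)(u - 2)
Expand: u^2 + 3u - 10


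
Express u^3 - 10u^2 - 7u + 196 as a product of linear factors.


Try integer roots (divisors of 196). u=7: p(7)=0.
Divide out (u - 7): quotient is u^2 - 3u - 28.
Factor the quadratic: (u - 7)(u + 4)
Result: (u - 7)(u - 7)(u + 4)


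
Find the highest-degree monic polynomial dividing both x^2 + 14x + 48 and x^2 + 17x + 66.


Factor each:
  x^2 + 14x + 48 = (x + 6)(x + 8)
  x^2 + 17x + 66 = (x + 6)(x + 11)
Common monic factor: x + 6


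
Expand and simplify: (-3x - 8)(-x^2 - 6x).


Distribute each term of the first polynomial:
  (-3x)(-x^2 - 6x) = 3x^3 + 18x^2
  (-8)(-x^2 - 6x) = 8x^2 + 48x
Sum: 3x^3 + 26x^2 + 48x


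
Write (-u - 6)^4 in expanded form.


Expand (-u - 6)^4 by repeated multiplication:
  (-u - 6)^2 = u^2 + 12u + 36
  (-u - 6)^3 = -u^3 - 18u^2 - 108u - 216
= u^4 + 24u^3 + 216u^2 + 864u + 1296


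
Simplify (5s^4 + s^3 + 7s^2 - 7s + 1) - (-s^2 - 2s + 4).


Distribute the minus sign:
  (5s^4 + s^3 + 7s^2 - 7s + 1)
- (-s^2 - 2s + 4)
Negate second polynomial: s^2 + 2s - 4
Add: 5s^4 + s^3 + 8s^2 - 5s - 3


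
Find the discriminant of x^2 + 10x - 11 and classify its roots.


D = b^2 - 4ac = (10)^2 - 4(1)(-11) = 100 + 44 = 144
Since D > 0: two distinct rational roots


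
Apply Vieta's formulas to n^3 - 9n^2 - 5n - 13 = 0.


Monic cubic n^3+bn^2+cn+d=0: sum=-b, pairwise sum=c, product=-d.
b=-9, c=-5, d=-13
r1+r2+r3 = 9
r1r2+r1r3+r2r3 = -5
r1r2r3 = 13


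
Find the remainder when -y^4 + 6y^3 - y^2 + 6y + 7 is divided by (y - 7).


By the Remainder Theorem, the remainder equals p(7):
  -1*(7)^4 = -2401
  6*(7)^3 = 2058
  -1*(7)^2 = -49
  6*(7)^1 = 42
  constant: 7
Sum: -2401 + 2058 - 49 + 42 + 7 = -343


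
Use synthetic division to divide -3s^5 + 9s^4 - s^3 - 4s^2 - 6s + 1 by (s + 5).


Synthetic division with c = -5. Coefficients: -3, 9, -1, -4, -6, 1
Bring down -3.
  -3 * -5 = 15; 15 + 9 = 24
  24 * -5 = -120; -120 - 1 = -121
  -121 * -5 = 605; 605 - 4 = 601
  601 * -5 = -3005; -3005 - 6 = -3011
  -3011 * -5 = 15055; 15055 + 1 = 15056
Quotient: -3s^4 + 24s^3 - 121s^2 + 601s - 3011, Remainder: 15056


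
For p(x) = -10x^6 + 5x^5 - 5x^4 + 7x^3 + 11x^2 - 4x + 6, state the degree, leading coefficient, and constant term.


Highest power of x is 6, with coefficient -10. Constant term is 6.
Degree = 6, leading coefficient = -10, constant term = 6


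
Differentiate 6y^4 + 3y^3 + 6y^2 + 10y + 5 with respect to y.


Apply the power rule term by term:
  d/dy(6y^4) = 24y^3
  d/dy(3y^3) = 9y^2
  d/dy(6y^2) = 12y
  d/dy(10y) = 10
  d/dy(5) = 0
p'(y) = 24y^3 + 9y^2 + 12y + 10


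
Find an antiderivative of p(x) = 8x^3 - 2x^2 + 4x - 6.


Reverse power rule on each term:
  ∫ 8x^3 dx = 2x^4
  ∫ -2x^2 dx = -(2/3)x^3
  ∫ 4x dx = 2x^2
  ∫ -6 dx = -6x
F(x) = 2x^4 - (2/3)x^3 + 2x^2 - 6x + C


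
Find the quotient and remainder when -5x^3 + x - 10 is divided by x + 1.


(-5x^3 + x - 10) / (x + 1)
Step 1: -5x^2 * (x + 1) = -5x^3 - 5x^2; subtract.
Step 2: 5x * (x + 1) = 5x^2 + 5x; subtract.
Step 3: -4 * (x + 1) = -4x - 4; subtract.
Quotient: -5x^2 + 5x - 4, Remainder: -6


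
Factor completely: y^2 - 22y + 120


Roots satisfy r1 + r2 = -b/a = 22 and r1*r2 = c/a = 120.
So r1 = 12, r2 = 10.
y^2 - 22y + 120 = (y - r1)(y - r2) = (y - 12)(y - 10)


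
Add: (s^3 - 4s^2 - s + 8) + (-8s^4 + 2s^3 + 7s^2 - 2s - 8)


Align terms by degree and add:
  s^3 - 4s^2 - s + 8
  -8s^4 + 2s^3 + 7s^2 - 2s - 8
= -8s^4 + 3s^3 + 3s^2 - 3s


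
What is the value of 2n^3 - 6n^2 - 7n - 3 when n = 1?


Using direct substitution:
  2 * (1)^3 = 2
  -6 * (1)^2 = -6
  -7 * (1)^1 = -7
  constant: -3
Sum = 2 - 6 - 7 - 3 = -14


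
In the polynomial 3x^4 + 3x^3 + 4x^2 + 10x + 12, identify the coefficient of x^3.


Read off the coefficient of x^3: 3


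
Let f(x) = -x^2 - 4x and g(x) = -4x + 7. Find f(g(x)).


Substitute g(x) into f:
f(g(x)) = -1*(-4x + 7)^2 + (-4)*(-4x + 7)
(-4x + 7)^2 = 16x^2 - 56x + 49
Expand and combine: -16x^2 + 72x - 77


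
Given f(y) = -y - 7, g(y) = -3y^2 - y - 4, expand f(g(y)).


Substitute g(y) into f:
f(g(y)) = -1*(-3y^2 - y - 4) + (-7)
Expand and combine: 3y^2 + y - 3


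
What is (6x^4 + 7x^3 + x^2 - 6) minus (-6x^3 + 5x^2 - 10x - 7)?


Distribute the minus sign:
  (6x^4 + 7x^3 + x^2 - 6)
- (-6x^3 + 5x^2 - 10x - 7)
Negate second polynomial: 6x^3 - 5x^2 + 10x + 7
Add: 6x^4 + 13x^3 - 4x^2 + 10x + 1


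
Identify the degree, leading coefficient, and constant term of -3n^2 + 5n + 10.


Highest power of n is 2, with coefficient -3. Constant term is 10.
Degree = 2, leading coefficient = -3, constant term = 10


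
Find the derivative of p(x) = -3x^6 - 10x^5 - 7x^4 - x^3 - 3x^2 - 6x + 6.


Apply the power rule term by term:
  d/dx(-3x^6) = -18x^5
  d/dx(-10x^5) = -50x^4
  d/dx(-7x^4) = -28x^3
  d/dx(-x^3) = -3x^2
  d/dx(-3x^2) = -6x
  d/dx(-6x) = -6
  d/dx(6) = 0
p'(x) = -18x^5 - 50x^4 - 28x^3 - 3x^2 - 6x - 6


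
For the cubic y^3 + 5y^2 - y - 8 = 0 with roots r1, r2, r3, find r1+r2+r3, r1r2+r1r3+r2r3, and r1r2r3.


Monic cubic y^3+by^2+cy+d=0: sum=-b, pairwise sum=c, product=-d.
b=5, c=-1, d=-8
r1+r2+r3 = -5
r1r2+r1r3+r2r3 = -1
r1r2r3 = 8


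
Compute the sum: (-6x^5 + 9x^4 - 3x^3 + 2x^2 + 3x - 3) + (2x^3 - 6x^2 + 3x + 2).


Align terms by degree and add:
  -6x^5 + 9x^4 - 3x^3 + 2x^2 + 3x - 3
+ 2x^3 - 6x^2 + 3x + 2
= -6x^5 + 9x^4 - x^3 - 4x^2 + 6x - 1


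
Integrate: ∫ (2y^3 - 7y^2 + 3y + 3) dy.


Reverse power rule on each term:
  ∫ 2y^3 dy = (1/2)y^4
  ∫ -7y^2 dy = -(7/3)y^3
  ∫ 3y dy = (3/2)y^2
  ∫ 3 dy = 3y
F(y) = (1/2)y^4 - (7/3)y^3 + (3/2)y^2 + 3y + C


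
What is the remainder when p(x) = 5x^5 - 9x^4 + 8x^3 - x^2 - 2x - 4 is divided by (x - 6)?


By the Remainder Theorem, the remainder equals p(6):
  5*(6)^5 = 38880
  -9*(6)^4 = -11664
  8*(6)^3 = 1728
  -1*(6)^2 = -36
  -2*(6)^1 = -12
  constant: -4
Sum: 38880 - 11664 + 1728 - 36 - 12 - 4 = 28892


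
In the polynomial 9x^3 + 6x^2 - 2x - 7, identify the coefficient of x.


Read off the coefficient of x: -2


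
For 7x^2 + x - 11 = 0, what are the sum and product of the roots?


For ax^2+bx+c=0: sum = -b/a, product = c/a.
a=7, b=1, c=-11
Sum = -(1)/7 = -1/7
Product = (-11)/7 = -11/7


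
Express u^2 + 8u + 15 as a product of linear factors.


Roots satisfy r1 + r2 = -b/a = -8 and r1*r2 = c/a = 15.
So r1 = -5, r2 = -3.
u^2 + 8u + 15 = (u - r1)(u - r2) = (u + 5)(u + 3)


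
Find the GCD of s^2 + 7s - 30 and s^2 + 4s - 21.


Factor each:
  s^2 + 7s - 30 = (s - 3)(s + 10)
  s^2 + 4s - 21 = (s - 3)(s + 7)
Common monic factor: s - 3


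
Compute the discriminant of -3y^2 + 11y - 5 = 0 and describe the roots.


D = b^2 - 4ac = (11)^2 - 4(-3)(-5) = 121 - 60 = 61
Since D > 0: two distinct irrational roots


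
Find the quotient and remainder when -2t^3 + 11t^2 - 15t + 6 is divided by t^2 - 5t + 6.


(-2t^3 + 11t^2 - 15t + 6) / (t^2 - 5t + 6)
Step 1: -2t * (t^2 - 5t + 6) = -2t^3 + 10t^2 - 12t; subtract.
Step 2: 1 * (t^2 - 5t + 6) = t^2 - 5t + 6; subtract.
Quotient: -2t + 1, Remainder: 2t


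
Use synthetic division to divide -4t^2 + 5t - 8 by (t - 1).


Synthetic division with c = 1. Coefficients: -4, 5, -8
Bring down -4.
  -4 * 1 = -4; -4 + 5 = 1
  1 * 1 = 1; 1 - 8 = -7
Quotient: -4t + 1, Remainder: -7


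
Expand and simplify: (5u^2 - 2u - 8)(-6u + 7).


Distribute each term of the first polynomial:
  (5u^2)(-6u + 7) = -30u^3 + 35u^2
  (-2u)(-6u + 7) = 12u^2 - 14u
  (-8)(-6u + 7) = 48u - 56
Sum: -30u^3 + 47u^2 + 34u - 56


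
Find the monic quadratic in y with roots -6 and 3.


p(y) = (y + 6)(y - 3)
Expand: y^2 + 3y - 18


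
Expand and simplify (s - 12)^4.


Expand (s - 12)^4 by repeated multiplication:
  (s - 12)^2 = s^2 - 24s + 144
  (s - 12)^3 = s^3 - 36s^2 + 432s - 1728
= s^4 - 48s^3 + 864s^2 - 6912s + 20736


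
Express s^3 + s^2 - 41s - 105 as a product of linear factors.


Try integer roots (divisors of -105). s=-5: p(-5)=0.
Divide out (s + 5): quotient is s^2 - 4s - 21.
Factor the quadratic: (s + 3)(s - 7)
Result: (s + 5)(s + 3)(s - 7)


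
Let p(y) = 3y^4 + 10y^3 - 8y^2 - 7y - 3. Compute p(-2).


Using direct substitution:
  3 * (-2)^4 = 48
  10 * (-2)^3 = -80
  -8 * (-2)^2 = -32
  -7 * (-2)^1 = 14
  constant: -3
Sum = 48 - 80 - 32 + 14 - 3 = -53


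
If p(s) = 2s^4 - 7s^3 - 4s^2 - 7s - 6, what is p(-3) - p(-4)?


p(-3) = 330
p(-4) = 918
p(-3) - p(-4) = 330 - 918 = -588


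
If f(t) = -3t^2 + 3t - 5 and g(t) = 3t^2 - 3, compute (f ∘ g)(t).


Substitute g(t) into f:
f(g(t)) = -3*(3t^2 - 3)^2 + 3*(3t^2 - 3) + (-5)
(3t^2 - 3)^2 = 9t^4 - 18t^2 + 9
Expand and combine: -27t^4 + 63t^2 - 41


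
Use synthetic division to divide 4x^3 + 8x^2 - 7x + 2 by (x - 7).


Synthetic division with c = 7. Coefficients: 4, 8, -7, 2
Bring down 4.
  4 * 7 = 28; 28 + 8 = 36
  36 * 7 = 252; 252 - 7 = 245
  245 * 7 = 1715; 1715 + 2 = 1717
Quotient: 4x^2 + 36x + 245, Remainder: 1717


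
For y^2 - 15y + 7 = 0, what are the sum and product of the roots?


For ay^2+by+c=0: sum = -b/a, product = c/a.
a=1, b=-15, c=7
Sum = -(-15)/1 = 15
Product = (7)/1 = 7


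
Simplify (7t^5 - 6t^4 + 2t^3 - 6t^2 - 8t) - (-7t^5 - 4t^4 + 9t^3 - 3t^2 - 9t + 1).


Distribute the minus sign:
  (7t^5 - 6t^4 + 2t^3 - 6t^2 - 8t)
- (-7t^5 - 4t^4 + 9t^3 - 3t^2 - 9t + 1)
Negate second polynomial: 7t^5 + 4t^4 - 9t^3 + 3t^2 + 9t - 1
Add: 14t^5 - 2t^4 - 7t^3 - 3t^2 + t - 1


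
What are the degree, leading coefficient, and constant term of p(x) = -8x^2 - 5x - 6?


Highest power of x is 2, with coefficient -8. Constant term is -6.
Degree = 2, leading coefficient = -8, constant term = -6


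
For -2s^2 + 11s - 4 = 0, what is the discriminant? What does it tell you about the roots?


D = b^2 - 4ac = (11)^2 - 4(-2)(-4) = 121 - 32 = 89
Since D > 0: two distinct irrational roots


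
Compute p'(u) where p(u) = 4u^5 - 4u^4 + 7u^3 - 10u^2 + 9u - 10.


Apply the power rule term by term:
  d/du(4u^5) = 20u^4
  d/du(-4u^4) = -16u^3
  d/du(7u^3) = 21u^2
  d/du(-10u^2) = -20u
  d/du(9u) = 9
  d/du(-10) = 0
p'(u) = 20u^4 - 16u^3 + 21u^2 - 20u + 9


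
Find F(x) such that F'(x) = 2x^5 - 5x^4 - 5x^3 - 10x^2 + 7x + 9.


Reverse power rule on each term:
  ∫ 2x^5 dx = (1/3)x^6
  ∫ -5x^4 dx = -x^5
  ∫ -5x^3 dx = -(5/4)x^4
  ∫ -10x^2 dx = -(10/3)x^3
  ∫ 7x dx = (7/2)x^2
  ∫ 9 dx = 9x
F(x) = (1/3)x^6 - x^5 - (5/4)x^4 - (10/3)x^3 + (7/2)x^2 + 9x + C


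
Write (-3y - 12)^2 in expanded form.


Expand (-3y - 12)^2 by repeated multiplication:
= 9y^2 + 72y + 144


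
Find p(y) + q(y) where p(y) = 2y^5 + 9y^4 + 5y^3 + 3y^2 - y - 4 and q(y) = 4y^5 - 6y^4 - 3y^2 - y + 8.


Align terms by degree and add:
  2y^5 + 9y^4 + 5y^3 + 3y^2 - y - 4
+ 4y^5 - 6y^4 - 3y^2 - y + 8
= 6y^5 + 3y^4 + 5y^3 - 2y + 4


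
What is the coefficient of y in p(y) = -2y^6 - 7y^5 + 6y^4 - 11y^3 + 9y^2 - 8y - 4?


Read off the coefficient of y: -8


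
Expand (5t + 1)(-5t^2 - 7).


Distribute each term of the first polynomial:
  (5t)(-5t^2 - 7) = -25t^3 - 35t
  (1)(-5t^2 - 7) = -5t^2 - 7
Sum: -25t^3 - 5t^2 - 35t - 7


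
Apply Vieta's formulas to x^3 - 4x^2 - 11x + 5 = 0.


Monic cubic x^3+bx^2+cx+d=0: sum=-b, pairwise sum=c, product=-d.
b=-4, c=-11, d=5
r1+r2+r3 = 4
r1r2+r1r3+r2r3 = -11
r1r2r3 = -5


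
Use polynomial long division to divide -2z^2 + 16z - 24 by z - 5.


(-2z^2 + 16z - 24) / (z - 5)
Step 1: -2z * (z - 5) = -2z^2 + 10z; subtract.
Step 2: 6 * (z - 5) = 6z - 30; subtract.
Quotient: -2z + 6, Remainder: 6


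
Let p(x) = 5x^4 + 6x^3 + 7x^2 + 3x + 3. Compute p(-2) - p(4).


p(-2) = 57
p(4) = 1791
p(-2) - p(4) = 57 - 1791 = -1734


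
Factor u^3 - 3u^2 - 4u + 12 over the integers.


Try integer roots (divisors of 12). u=3: p(3)=0.
Divide out (u - 3): quotient is u^2 - 4.
Factor the quadratic: (u + 2)(u - 2)
Result: (u - 3)(u + 2)(u - 2)


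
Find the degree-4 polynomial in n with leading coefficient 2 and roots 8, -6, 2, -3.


p(n) = 2(n - 8)(n + 6)(n - 2)(n + 3)
Expand: 2n^4 - 2n^3 - 112n^2 - 72n + 576


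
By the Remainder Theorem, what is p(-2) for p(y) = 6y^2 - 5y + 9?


By the Remainder Theorem, the remainder equals p(-2):
  6*(-2)^2 = 24
  -5*(-2)^1 = 10
  constant: 9
Sum: 24 + 10 + 9 = 43


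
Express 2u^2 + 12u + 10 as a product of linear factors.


Roots satisfy r1 + r2 = -b/a = -6 and r1*r2 = c/a = 5.
So r1 = -1, r2 = -5.
2u^2 + 12u + 10 = 2(u - r1)(u - r2) = 2(u + 1)(u + 5)


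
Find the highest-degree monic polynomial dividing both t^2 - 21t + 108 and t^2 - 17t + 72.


Factor each:
  t^2 - 21t + 108 = (t - 9)(t - 12)
  t^2 - 17t + 72 = (t - 9)(t - 8)
Common monic factor: t - 9


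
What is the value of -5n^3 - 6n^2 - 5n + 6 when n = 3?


Using direct substitution:
  -5 * (3)^3 = -135
  -6 * (3)^2 = -54
  -5 * (3)^1 = -15
  constant: 6
Sum = -135 - 54 - 15 + 6 = -198


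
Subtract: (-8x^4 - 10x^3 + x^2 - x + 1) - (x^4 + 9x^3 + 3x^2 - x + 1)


Distribute the minus sign:
  (-8x^4 - 10x^3 + x^2 - x + 1)
- (x^4 + 9x^3 + 3x^2 - x + 1)
Negate second polynomial: -x^4 - 9x^3 - 3x^2 + x - 1
Add: -9x^4 - 19x^3 - 2x^2


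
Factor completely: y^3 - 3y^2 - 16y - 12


Try integer roots (divisors of -12). y=-1: p(-1)=0.
Divide out (y + 1): quotient is y^2 - 4y - 12.
Factor the quadratic: (y - 6)(y + 2)
Result: (y + 1)(y - 6)(y + 2)


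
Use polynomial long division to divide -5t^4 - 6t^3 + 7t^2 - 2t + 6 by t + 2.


(-5t^4 - 6t^3 + 7t^2 - 2t + 6) / (t + 2)
Step 1: -5t^3 * (t + 2) = -5t^4 - 10t^3; subtract.
Step 2: 4t^2 * (t + 2) = 4t^3 + 8t^2; subtract.
Step 3: -t * (t + 2) = -t^2 - 2t; subtract.
Step 4: 0 * (t + 2) = 0; subtract.
Quotient: -5t^3 + 4t^2 - t, Remainder: 6


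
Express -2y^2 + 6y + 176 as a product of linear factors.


Roots satisfy r1 + r2 = -b/a = 3 and r1*r2 = c/a = -88.
So r1 = 11, r2 = -8.
-2y^2 + 6y + 176 = -2(y - r1)(y - r2) = -2(y - 11)(y + 8)


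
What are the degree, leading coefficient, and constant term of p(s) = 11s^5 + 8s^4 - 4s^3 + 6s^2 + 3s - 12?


Highest power of s is 5, with coefficient 11. Constant term is -12.
Degree = 5, leading coefficient = 11, constant term = -12


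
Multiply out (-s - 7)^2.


Expand (-s - 7)^2 by repeated multiplication:
= s^2 + 14s + 49


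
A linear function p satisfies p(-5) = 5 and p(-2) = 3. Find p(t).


p(t) = mt + b. Using p(-5)=5, p(-2)=3:
m = (5 - 3)/(-5 + 2) = 2/-3 = -2/3
b = 5 - m*(-5) = 5 - 10/3 = 5/3
p(t) = -(2/3)t + (5/3)


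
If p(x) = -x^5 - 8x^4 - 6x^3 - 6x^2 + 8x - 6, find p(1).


Using direct substitution:
  -1 * (1)^5 = -1
  -8 * (1)^4 = -8
  -6 * (1)^3 = -6
  -6 * (1)^2 = -6
  8 * (1)^1 = 8
  constant: -6
Sum = -1 - 8 - 6 - 6 + 8 - 6 = -19


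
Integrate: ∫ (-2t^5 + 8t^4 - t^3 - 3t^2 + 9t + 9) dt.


Reverse power rule on each term:
  ∫ -2t^5 dt = -(1/3)t^6
  ∫ 8t^4 dt = (8/5)t^5
  ∫ -t^3 dt = -(1/4)t^4
  ∫ -3t^2 dt = -t^3
  ∫ 9t dt = (9/2)t^2
  ∫ 9 dt = 9t
F(t) = -(1/3)t^6 + (8/5)t^5 - (1/4)t^4 - t^3 + (9/2)t^2 + 9t + C


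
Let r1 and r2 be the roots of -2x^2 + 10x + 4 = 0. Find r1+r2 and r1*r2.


For ax^2+bx+c=0: sum = -b/a, product = c/a.
a=-2, b=10, c=4
Sum = -(10)/-2 = 5
Product = (4)/-2 = -2


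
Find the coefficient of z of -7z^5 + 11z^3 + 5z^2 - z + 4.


Read off the coefficient of z: -1


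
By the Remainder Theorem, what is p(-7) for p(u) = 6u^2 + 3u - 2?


By the Remainder Theorem, the remainder equals p(-7):
  6*(-7)^2 = 294
  3*(-7)^1 = -21
  constant: -2
Sum: 294 - 21 - 2 = 271


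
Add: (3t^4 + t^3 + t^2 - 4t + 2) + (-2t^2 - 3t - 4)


Align terms by degree and add:
  3t^4 + t^3 + t^2 - 4t + 2
  -2t^2 - 3t - 4
= 3t^4 + t^3 - t^2 - 7t - 2


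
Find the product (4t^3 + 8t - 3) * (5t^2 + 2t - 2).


Distribute each term of the first polynomial:
  (4t^3)(5t^2 + 2t - 2) = 20t^5 + 8t^4 - 8t^3
  (8t)(5t^2 + 2t - 2) = 40t^3 + 16t^2 - 16t
  (-3)(5t^2 + 2t - 2) = -15t^2 - 6t + 6
Sum: 20t^5 + 8t^4 + 32t^3 + t^2 - 22t + 6


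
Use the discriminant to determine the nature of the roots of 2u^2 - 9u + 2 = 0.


D = b^2 - 4ac = (-9)^2 - 4(2)(2) = 81 - 16 = 65
Since D > 0: two distinct irrational roots


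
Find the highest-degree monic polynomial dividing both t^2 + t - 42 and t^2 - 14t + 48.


Factor each:
  t^2 + t - 42 = (t - 6)(t + 7)
  t^2 - 14t + 48 = (t - 6)(t - 8)
Common monic factor: t - 6


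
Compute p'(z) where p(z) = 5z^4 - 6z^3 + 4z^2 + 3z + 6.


Apply the power rule term by term:
  d/dz(5z^4) = 20z^3
  d/dz(-6z^3) = -18z^2
  d/dz(4z^2) = 8z
  d/dz(3z) = 3
  d/dz(6) = 0
p'(z) = 20z^3 - 18z^2 + 8z + 3
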